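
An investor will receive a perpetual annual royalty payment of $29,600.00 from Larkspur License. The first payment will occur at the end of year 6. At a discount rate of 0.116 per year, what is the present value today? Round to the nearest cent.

Value at end of year 5: C / r = $29,600.00 / 0.116 = $255,172.4138
Discount to today: PV = $255,172.4138 / (1 + 0.116)^5 = $255,172.4138 / 1.731095 = $147,405.18

$147405.18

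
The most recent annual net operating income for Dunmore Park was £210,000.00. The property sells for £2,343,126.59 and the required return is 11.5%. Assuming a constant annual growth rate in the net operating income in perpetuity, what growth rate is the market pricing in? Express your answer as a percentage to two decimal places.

2.33%

P = D₀(1+g)/(r−g) ⇒ P(r−g) = D₀(1+g) ⇒ g(P+D₀) = P·r − D₀
g = (P·r − D₀)/(P + D₀) = (£2,343,126.59×0.115 − £210,000.00) / (£2,343,126.59 + £210,000.00) = 0.023289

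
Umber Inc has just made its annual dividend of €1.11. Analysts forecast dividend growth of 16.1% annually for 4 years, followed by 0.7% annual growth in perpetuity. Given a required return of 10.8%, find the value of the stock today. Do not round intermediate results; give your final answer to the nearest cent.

€18.34

D_1 = 1.28871
D_2 = 1.49619
D_3 = 1.73708
D_4 = 2.01675
Terminal value at year 4: TV = D_4×(1+g_2)/(r−g_2) = 2.03087/0.101 = 20.10759
P_0 = D_1/(1+r)^1 + D_2/(1+r)^2 + D_3/(1+r)^3 + D_4/(1+r)^4 + TV/(1+r)^4
    = 1.16310 + 1.21873 + 1.27703 + 1.33811 + 13.34138 = 18.33835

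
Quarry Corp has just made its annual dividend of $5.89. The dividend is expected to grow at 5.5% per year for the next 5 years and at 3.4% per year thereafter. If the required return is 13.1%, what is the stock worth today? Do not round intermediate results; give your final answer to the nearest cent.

D_1 = 6.21395
D_2 = 6.55572
D_3 = 6.91628
D_4 = 7.29668
D_5 = 7.69799
Terminal value at year 5: TV = D_5×(1+g_2)/(r−g_2) = 7.95973/0.097 = 82.05903
P_0 = D_1/(1+r)^1 + D_2/(1+r)^2 + D_3/(1+r)^3 + D_4/(1+r)^4 + D_5/(1+r)^5 + TV/(1+r)^5
    = 5.49421 + 5.12501 + 4.78063 + 4.45938 + 4.15972 + 44.34181 = 68.36076

$68.36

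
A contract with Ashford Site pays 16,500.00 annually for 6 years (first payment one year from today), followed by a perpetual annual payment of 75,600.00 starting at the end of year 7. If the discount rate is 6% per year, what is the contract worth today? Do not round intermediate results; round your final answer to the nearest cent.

PV of 6-year annuity: 16,500.00 × [1 − (1+0.06)^−6] / 0.06 = 81135.85138
Perpetuity value at year 6: 75,600.00 / 0.06 = 1260000.00000
PV of perpetuity: 1260000.00000 / (1+0.06)^6 = 888250.28095
Total PV = 81135.85138 + 888250.28095 = 969386.13233

969386.13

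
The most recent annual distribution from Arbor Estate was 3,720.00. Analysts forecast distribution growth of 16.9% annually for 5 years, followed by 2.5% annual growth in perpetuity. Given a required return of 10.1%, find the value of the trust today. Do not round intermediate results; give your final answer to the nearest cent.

90043.68

D_1 = 4348.68000
D_2 = 5083.60692
D_3 = 5942.73649
D_4 = 6947.05896
D_5 = 8121.11192
Terminal value at year 5: TV = D_5×(1+g_2)/(r−g_2) = 8324.13972/0.076 = 109528.15418
P_0 = D_1/(1+r)^1 + D_2/(1+r)^2 + D_3/(1+r)^3 + D_4/(1+r)^4 + D_5/(1+r)^5 + TV/(1+r)^5
    = 3949.75477 + 4193.69966 + 4452.71108 + 4727.71958 + 5019.71316 + 67700.07876 = 90043.67701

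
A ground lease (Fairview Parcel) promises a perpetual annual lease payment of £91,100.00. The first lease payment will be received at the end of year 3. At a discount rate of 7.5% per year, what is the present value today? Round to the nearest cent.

Value at end of year 2: C / r = £91,100.00 / 0.075 = £1,214,666.6667
Discount to today: PV = £1,214,666.6667 / (1 + 0.075)^2 = £1,214,666.6667 / 1.155625 = £1,051,090.68

£1051090.68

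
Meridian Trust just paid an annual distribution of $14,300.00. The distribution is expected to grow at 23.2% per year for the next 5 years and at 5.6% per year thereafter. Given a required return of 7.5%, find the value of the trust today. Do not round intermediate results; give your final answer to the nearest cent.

$1680929.85

D_1 = 17617.60000
D_2 = 21704.88320
D_3 = 26740.41610
D_4 = 32944.19264
D_5 = 40587.24533
Terminal value at year 5: TV = D_5×(1+g_2)/(r−g_2) = 42860.13107/0.019 = 2255796.37204
P_0 = D_1/(1+r)^1 + D_2/(1+r)^2 + D_3/(1+r)^3 + D_4/(1+r)^4 + D_5/(1+r)^5 + TV/(1+r)^5
    = 16388.46512 + 18781.94328 + 21524.98057 + 24668.62890 + 28271.39610 + 1571294.43577 = 1680929.84973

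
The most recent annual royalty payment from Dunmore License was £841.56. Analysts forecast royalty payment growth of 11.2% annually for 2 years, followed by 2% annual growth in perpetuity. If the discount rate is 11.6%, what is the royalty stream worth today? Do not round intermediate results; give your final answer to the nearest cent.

D_1 = 935.81472
D_2 = 1040.62597
Terminal value at year 2: TV = D_2×(1+g_2)/(r−g_2) = 1061.43849/0.096 = 11056.65092
P_0 = D_1/(1+r)^1 + D_2/(1+r)^2 + TV/(1+r)^2
    = 838.54366 + 835.53812 + 8877.59256 = 10551.67434

£10551.67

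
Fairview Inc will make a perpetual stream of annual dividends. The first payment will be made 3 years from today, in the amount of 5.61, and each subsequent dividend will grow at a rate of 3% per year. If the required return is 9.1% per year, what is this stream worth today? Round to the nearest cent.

Value at end of year 2: C₁ / (r − g) = 5.61 / (0.091 − 0.03) = 91.9672
Discount to today: PV = 91.9672 / (1 + 0.091)^2 = 91.9672 / 1.190281 = 77.27

77.27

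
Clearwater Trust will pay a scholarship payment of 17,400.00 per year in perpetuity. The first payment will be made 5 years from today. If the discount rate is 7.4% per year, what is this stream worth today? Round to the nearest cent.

Value at end of year 4: C / r = 17,400.00 / 0.074 = 235,135.1351
Discount to today: PV = 235,135.1351 / (1 + 0.074)^4 = 235,135.1351 / 1.330507 = 176,725.98

176725.98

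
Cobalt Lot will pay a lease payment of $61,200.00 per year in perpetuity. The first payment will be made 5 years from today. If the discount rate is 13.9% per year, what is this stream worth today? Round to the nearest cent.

$261602.40

Value at end of year 4: C / r = $61,200.00 / 0.139 = $440,287.7698
Discount to today: PV = $440,287.7698 / (1 + 0.139)^4 = $440,287.7698 / 1.683042 = $261,602.40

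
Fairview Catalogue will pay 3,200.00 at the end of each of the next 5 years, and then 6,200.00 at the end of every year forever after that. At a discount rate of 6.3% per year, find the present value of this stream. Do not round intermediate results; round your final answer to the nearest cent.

PV of 5-year annuity: 3,200.00 × [1 − (1+0.063)^−5] / 0.063 = 13370.26246
Perpetuity value at year 5: 6,200.00 / 0.063 = 98412.69841
PV of perpetuity: 98412.69841 / (1+0.063)^5 = 72507.81490
Total PV = 13370.26246 + 72507.81490 = 85878.07736

85878.08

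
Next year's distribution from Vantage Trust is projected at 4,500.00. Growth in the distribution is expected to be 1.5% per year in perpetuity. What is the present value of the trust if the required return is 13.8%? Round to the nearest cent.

36585.37

Growing perpetuity: P = D₁ / (r − g) = 4,500.0000 / (0.138 − 0.015) = 36,585.37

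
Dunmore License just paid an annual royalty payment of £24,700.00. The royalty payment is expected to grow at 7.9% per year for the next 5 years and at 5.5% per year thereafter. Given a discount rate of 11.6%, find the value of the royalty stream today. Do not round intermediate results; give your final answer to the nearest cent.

D_1 = 26651.30000
D_2 = 28756.75270
D_3 = 31028.53616
D_4 = 33479.79052
D_5 = 36124.69397
Terminal value at year 5: TV = D_5×(1+g_2)/(r−g_2) = 38111.55214/0.061 = 624779.54327
P_0 = D_1/(1+r)^1 + D_2/(1+r)^2 + D_3/(1+r)^3 + D_4/(1+r)^4 + D_5/(1+r)^5 + TV/(1+r)^5
    = 23881.09319 + 23089.33652 + 22323.82984 + 21583.70286 + 20868.11415 + 360915.74472 = 472661.82128

£472661.82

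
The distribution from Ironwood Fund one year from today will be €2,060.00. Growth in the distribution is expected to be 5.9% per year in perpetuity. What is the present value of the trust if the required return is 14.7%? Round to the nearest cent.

€23409.09

Growing perpetuity: P = D₁ / (r − g) = €2,060.0000 / (0.147 − 0.059) = €23,409.09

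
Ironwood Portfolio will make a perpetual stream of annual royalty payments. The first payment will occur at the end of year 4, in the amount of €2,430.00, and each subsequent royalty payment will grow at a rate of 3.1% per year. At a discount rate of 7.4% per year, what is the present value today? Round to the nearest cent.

Value at end of year 3: C₁ / (r − g) = €2,430.00 / (0.074 − 0.031) = €56,511.6279
Discount to today: PV = €56,511.6279 / (1 + 0.074)^3 = €56,511.6279 / 1.238833 = €45,616.82

€45616.82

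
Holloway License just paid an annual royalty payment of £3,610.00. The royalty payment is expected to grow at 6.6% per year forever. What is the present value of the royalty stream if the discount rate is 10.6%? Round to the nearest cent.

D₁ = D₀ × (1 + g) = £3,610.00 × 1.066 = £3,848.2600
Growing perpetuity: P = D₁ / (r − g) = £3,848.2600 / (0.106 − 0.066) = £96,206.50

£96206.50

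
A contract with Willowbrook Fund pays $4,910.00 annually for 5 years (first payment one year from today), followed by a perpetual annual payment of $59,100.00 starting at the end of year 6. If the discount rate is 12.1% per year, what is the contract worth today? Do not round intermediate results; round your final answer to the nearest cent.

$293569.89

PV of 5-year annuity: $4,910.00 × [1 − (1+0.121)^−5] / 0.121 = 17655.69162
Perpetuity value at year 5: $59,100.00 / 0.121 = 488429.75207
PV of perpetuity: 488429.75207 / (1+0.121)^5 = 275914.19711
Total PV = 17655.69162 + 275914.19711 = 293569.88873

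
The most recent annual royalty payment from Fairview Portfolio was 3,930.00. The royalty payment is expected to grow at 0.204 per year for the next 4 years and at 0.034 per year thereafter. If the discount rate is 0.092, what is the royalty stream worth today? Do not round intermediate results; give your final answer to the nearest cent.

D_1 = 4731.72000
D_2 = 5696.99088
D_3 = 6859.17702
D_4 = 8258.44913
Terminal value at year 4: TV = D_4×(1+g_2)/(r−g_2) = 8539.23640/0.058 = 147228.21383
P_0 = D_1/(1+r)^1 + D_2/(1+r)^2 + D_3/(1+r)^3 + D_4/(1+r)^4 + TV/(1+r)^4
    = 4333.07692 + 4777.49507 + 5267.49456 + 5807.75042 + 103538.17121 = 123723.98818

123723.99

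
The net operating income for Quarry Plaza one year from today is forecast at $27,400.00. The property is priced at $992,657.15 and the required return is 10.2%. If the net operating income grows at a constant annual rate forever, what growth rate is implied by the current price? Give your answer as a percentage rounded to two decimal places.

P = D₁/(r−g) ⇒ g = r − D₁/P = 0.102 − $27,400.00/$992,657.15 = 0.074397

7.44%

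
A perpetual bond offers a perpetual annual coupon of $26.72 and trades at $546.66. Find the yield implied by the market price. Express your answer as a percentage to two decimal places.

P = C/r ⇒ r = C/P = $26.72/$546.66 = 0.048879

4.89%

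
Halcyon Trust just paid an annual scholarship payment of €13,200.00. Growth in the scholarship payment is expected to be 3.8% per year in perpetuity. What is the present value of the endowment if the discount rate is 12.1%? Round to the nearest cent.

€165079.52

D₁ = D₀ × (1 + g) = €13,200.00 × 1.038 = €13,701.6000
Growing perpetuity: P = D₁ / (r − g) = €13,701.6000 / (0.121 − 0.038) = €165,079.52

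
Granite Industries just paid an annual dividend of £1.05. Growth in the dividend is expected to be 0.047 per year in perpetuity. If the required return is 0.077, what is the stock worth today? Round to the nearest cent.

D₁ = D₀ × (1 + g) = £1.05 × 1.047 = £1.0994
Growing perpetuity: P = D₁ / (r − g) = £1.0994 / (0.077 − 0.047) = £36.65

£36.65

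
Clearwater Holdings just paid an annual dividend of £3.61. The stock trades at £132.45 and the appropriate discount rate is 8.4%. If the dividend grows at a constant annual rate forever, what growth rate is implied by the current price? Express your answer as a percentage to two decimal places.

P = D₀(1+g)/(r−g) ⇒ P(r−g) = D₀(1+g) ⇒ g(P+D₀) = P·r − D₀
g = (P·r − D₀)/(P + D₀) = (£132.45×0.084 − £3.61) / (£132.45 + £3.61) = 0.055239

5.52%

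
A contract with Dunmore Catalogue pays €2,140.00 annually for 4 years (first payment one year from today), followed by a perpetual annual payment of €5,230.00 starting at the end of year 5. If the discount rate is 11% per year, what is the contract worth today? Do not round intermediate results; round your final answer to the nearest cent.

PV of 4-year annuity: €2,140.00 × [1 − (1+0.11)^−4] / 0.11 = 6639.23378
Perpetuity value at year 4: €5,230.00 / 0.11 = 47545.45455
PV of perpetuity: 47545.45455 / (1+0.11)^4 = 31319.66359
Total PV = 6639.23378 + 31319.66359 = 37958.89736

€37958.90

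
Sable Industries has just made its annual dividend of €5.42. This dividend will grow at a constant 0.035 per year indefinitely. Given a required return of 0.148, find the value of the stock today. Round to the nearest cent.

D₁ = D₀ × (1 + g) = €5.42 × 1.035 = €5.6097
Growing perpetuity: P = D₁ / (r − g) = €5.6097 / (0.148 − 0.035) = €49.64

€49.64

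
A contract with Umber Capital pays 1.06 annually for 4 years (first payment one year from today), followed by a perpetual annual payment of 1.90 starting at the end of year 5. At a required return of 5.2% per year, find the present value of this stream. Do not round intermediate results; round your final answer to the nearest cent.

33.57

PV of 4-year annuity: 1.06 × [1 − (1+0.052)^−4] / 0.052 = 3.74131
Perpetuity value at year 4: 1.90 / 0.052 = 36.53846
PV of perpetuity: 36.53846 / (1+0.052)^4 = 29.83234
Total PV = 3.74131 + 29.83234 = 33.57365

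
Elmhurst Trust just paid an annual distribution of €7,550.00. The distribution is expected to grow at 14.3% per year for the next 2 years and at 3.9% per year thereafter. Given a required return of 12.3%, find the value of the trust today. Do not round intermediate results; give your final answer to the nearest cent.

€112248.02

D_1 = 8629.65000
D_2 = 9863.68995
Terminal value at year 2: TV = D_2×(1+g_2)/(r−g_2) = 10248.37386/0.084 = 122004.45069
P_0 = D_1/(1+r)^1 + D_2/(1+r)^2 + TV/(1+r)^2
    = 7684.46126 + 7821.31721 + 96742.24500 = 112248.02347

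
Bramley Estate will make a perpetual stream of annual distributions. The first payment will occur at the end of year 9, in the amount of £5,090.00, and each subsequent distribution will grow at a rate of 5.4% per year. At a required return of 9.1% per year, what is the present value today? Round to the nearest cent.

£68535.89

Value at end of year 8: C₁ / (r − g) = £5,090.00 / (0.091 − 0.054) = £137,567.5676
Discount to today: PV = £137,567.5676 / (1 + 0.091)^8 = £137,567.5676 / 2.007234 = £68,535.89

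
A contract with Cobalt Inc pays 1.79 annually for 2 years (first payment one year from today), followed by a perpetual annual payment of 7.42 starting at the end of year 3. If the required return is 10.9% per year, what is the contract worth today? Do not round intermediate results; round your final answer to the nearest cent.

PV of 2-year annuity: 1.79 × [1 − (1+0.109)^−2] / 0.109 = 3.06949
Perpetuity value at year 2: 7.42 / 0.109 = 68.07339
PV of perpetuity: 68.07339 / (1+0.109)^2 = 55.34958
Total PV = 3.06949 + 55.34958 = 58.41907

58.42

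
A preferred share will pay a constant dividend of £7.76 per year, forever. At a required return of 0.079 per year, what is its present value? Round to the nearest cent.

£98.23

Level perpetuity: PV = C / r = £7.76 / 0.079 = £98.23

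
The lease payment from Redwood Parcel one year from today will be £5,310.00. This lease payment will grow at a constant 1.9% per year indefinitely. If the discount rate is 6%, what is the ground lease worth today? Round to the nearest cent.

£129512.20

Growing perpetuity: P = D₁ / (r − g) = £5,310.0000 / (0.06 − 0.019) = £129,512.20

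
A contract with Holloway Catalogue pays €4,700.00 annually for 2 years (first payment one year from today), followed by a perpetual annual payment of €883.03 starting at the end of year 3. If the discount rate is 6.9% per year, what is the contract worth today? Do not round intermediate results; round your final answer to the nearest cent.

€19708.26

PV of 2-year annuity: €4,700.00 × [1 − (1+0.069)^−2] / 0.069 = 8509.47836
Perpetuity value at year 2: €883.03 / 0.069 = 12797.53623
PV of perpetuity: 12797.53623 / (1+0.069)^2 = 11198.78630
Total PV = 8509.47836 + 11198.78630 = 19708.26466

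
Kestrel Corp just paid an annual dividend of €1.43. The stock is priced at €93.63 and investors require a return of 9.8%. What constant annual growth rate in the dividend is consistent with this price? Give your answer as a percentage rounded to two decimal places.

8.15%

P = D₀(1+g)/(r−g) ⇒ P(r−g) = D₀(1+g) ⇒ g(P+D₀) = P·r − D₀
g = (P·r − D₀)/(P + D₀) = (€93.63×0.098 − €1.43) / (€93.63 + €1.43) = 0.081483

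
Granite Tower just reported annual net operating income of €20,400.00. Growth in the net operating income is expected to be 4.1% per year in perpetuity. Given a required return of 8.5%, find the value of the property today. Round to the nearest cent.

D₁ = D₀ × (1 + g) = €20,400.00 × 1.041 = €21,236.4000
Growing perpetuity: P = D₁ / (r − g) = €21,236.4000 / (0.085 − 0.041) = €482,645.45

€482645.45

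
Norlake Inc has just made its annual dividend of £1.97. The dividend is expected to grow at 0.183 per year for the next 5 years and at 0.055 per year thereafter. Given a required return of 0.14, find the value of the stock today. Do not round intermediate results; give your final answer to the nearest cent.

D_1 = 2.33051
D_2 = 2.75699
D_3 = 3.26152
D_4 = 3.85838
D_5 = 4.56447
Terminal value at year 5: TV = D_5×(1+g_2)/(r−g_2) = 4.81551/0.085 = 56.65307
P_0 = D_1/(1+r)^1 + D_2/(1+r)^2 + D_3/(1+r)^3 + D_4/(1+r)^4 + D_5/(1+r)^5 + TV/(1+r)^5
    = 2.04431 + 2.12142 + 2.20144 + 2.28447 + 2.37064 + 29.42383 = 40.44610

£40.45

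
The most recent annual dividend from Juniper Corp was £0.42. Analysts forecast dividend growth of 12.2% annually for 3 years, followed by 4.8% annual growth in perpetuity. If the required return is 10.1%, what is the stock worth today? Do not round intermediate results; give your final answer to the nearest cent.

£10.10

D_1 = 0.47124
D_2 = 0.52873
D_3 = 0.59324
Terminal value at year 3: TV = D_3×(1+g_2)/(r−g_2) = 0.62171/0.053 = 11.73041
P_0 = D_1/(1+r)^1 + D_2/(1+r)^2 + D_3/(1+r)^3 + TV/(1+r)^3
    = 0.42801 + 0.43617 + 0.44449 + 8.78924 = 10.09792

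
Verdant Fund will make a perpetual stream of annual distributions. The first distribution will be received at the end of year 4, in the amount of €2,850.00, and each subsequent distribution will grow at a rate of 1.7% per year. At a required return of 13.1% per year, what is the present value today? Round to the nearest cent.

Value at end of year 3: C₁ / (r − g) = €2,850.00 / (0.131 − 0.017) = €25,000.0000
Discount to today: PV = €25,000.0000 / (1 + 0.131)^3 = €25,000.0000 / 1.446731 = €17,280.34

€17280.34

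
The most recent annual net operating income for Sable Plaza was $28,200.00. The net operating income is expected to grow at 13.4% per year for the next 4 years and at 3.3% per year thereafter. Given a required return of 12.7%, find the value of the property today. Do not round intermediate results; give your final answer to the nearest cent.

$432233.88

D_1 = 31978.80000
D_2 = 36263.95920
D_3 = 41123.32973
D_4 = 46633.85592
Terminal value at year 4: TV = D_4×(1+g_2)/(r−g_2) = 48172.77316/0.094 = 512476.31024
P_0 = D_1/(1+r)^1 + D_2/(1+r)^2 + D_3/(1+r)^3 + D_4/(1+r)^4 + TV/(1+r)^4
    = 28375.15528 + 28551.39848 + 28728.73636 + 28907.17572 + 317671.40972 = 432233.87555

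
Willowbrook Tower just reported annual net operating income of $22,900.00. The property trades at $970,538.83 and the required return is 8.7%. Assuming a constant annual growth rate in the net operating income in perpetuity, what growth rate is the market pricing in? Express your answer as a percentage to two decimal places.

P = D₀(1+g)/(r−g) ⇒ P(r−g) = D₀(1+g) ⇒ g(P+D₀) = P·r − D₀
g = (P·r − D₀)/(P + D₀) = ($970,538.83×0.087 − $22,900.00) / ($970,538.83 + $22,900.00) = 0.061943

6.19%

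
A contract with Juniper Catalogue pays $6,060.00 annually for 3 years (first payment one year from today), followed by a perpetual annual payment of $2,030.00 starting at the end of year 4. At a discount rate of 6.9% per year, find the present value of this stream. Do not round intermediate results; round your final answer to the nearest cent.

PV of 3-year annuity: $6,060.00 × [1 − (1+0.069)^−3] / 0.069 = 15932.45604
Perpetuity value at year 3: $2,030.00 / 0.069 = 29420.28986
PV of perpetuity: 29420.28986 / (1+0.069)^3 = 24083.17999
Total PV = 15932.45604 + 24083.17999 = 40015.63603

$40015.64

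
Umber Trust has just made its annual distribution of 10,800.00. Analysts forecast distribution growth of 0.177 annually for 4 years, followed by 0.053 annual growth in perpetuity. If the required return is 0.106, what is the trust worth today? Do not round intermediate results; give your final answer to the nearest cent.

325800.98

D_1 = 12711.60000
D_2 = 14961.55320
D_3 = 17609.74812
D_4 = 20726.67353
Terminal value at year 4: TV = D_4×(1+g_2)/(r−g_2) = 21825.18723/0.053 = 411795.98548
P_0 = D_1/(1+r)^1 + D_2/(1+r)^2 + D_3/(1+r)^3 + D_4/(1+r)^4 + TV/(1+r)^4
    = 11493.30922 + 12231.12564 + 13016.30640 + 13851.89207 + 275208.34622 = 325800.97954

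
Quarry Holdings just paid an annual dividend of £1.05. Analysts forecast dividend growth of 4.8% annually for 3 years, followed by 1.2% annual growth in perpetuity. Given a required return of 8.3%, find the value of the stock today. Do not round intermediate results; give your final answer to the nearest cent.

D_1 = 1.10040
D_2 = 1.15322
D_3 = 1.20857
Terminal value at year 3: TV = D_3×(1+g_2)/(r−g_2) = 1.22308/0.071 = 17.22643
P_0 = D_1/(1+r)^1 + D_2/(1+r)^2 + D_3/(1+r)^3 + TV/(1+r)^3
    = 1.01607 + 0.98323 + 0.95145 + 13.56157 = 16.51232

£16.51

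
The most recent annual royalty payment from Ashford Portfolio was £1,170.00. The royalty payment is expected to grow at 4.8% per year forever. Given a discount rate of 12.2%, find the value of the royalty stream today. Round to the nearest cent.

£16569.73

D₁ = D₀ × (1 + g) = £1,170.00 × 1.048 = £1,226.1600
Growing perpetuity: P = D₁ / (r − g) = £1,226.1600 / (0.122 − 0.048) = £16,569.73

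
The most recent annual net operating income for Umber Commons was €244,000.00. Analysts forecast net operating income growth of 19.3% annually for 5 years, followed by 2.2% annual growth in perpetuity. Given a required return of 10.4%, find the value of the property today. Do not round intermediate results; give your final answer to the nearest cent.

D_1 = 291092.00000
D_2 = 347272.75600
D_3 = 414296.39791
D_4 = 494255.60270
D_5 = 589646.93403
Terminal value at year 5: TV = D_5×(1+g_2)/(r−g_2) = 602619.16657/0.082 = 7349014.22652
P_0 = D_1/(1+r)^1 + D_2/(1+r)^2 + D_3/(1+r)^3 + D_4/(1+r)^4 + D_5/(1+r)^5 + TV/(1+r)^5
    = 263670.28986 + 284926.31866 + 307895.92224 + 332717.24206 + 359539.55596 + 4481090.56332 = 6029839.89210

€6029839.89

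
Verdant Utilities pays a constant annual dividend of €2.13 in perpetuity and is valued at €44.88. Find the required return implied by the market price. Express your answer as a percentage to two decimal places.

4.75%

P = C/r ⇒ r = C/P = €2.13/€44.88 = 0.047460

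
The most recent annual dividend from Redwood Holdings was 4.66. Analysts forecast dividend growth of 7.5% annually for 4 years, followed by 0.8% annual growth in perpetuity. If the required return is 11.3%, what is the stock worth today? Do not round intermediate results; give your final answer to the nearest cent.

D_1 = 5.00950
D_2 = 5.38521
D_3 = 5.78910
D_4 = 6.22329
Terminal value at year 4: TV = D_4×(1+g_2)/(r−g_2) = 6.27307/0.105 = 59.74355
P_0 = D_1/(1+r)^1 + D_2/(1+r)^2 + D_3/(1+r)^3 + D_4/(1+r)^4 + TV/(1+r)^4
    = 4.50090 + 4.34723 + 4.19881 + 4.05545 + 38.93233 = 56.03471

56.03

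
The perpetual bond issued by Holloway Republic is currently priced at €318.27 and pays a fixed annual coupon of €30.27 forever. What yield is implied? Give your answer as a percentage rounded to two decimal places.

P = C/r ⇒ r = C/P = €30.27/€318.27 = 0.095108

9.51%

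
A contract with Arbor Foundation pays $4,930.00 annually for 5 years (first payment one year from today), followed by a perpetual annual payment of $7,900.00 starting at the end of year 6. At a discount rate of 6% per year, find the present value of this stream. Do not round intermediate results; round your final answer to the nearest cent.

$119155.95

PV of 5-year annuity: $4,930.00 × [1 − (1+0.06)^−5] / 0.06 = 20766.95346
Perpetuity value at year 5: $7,900.00 / 0.06 = 131666.66667
PV of perpetuity: 131666.66667 / (1+0.06)^5 = 98388.99276
Total PV = 20766.95346 + 98388.99276 = 119155.94622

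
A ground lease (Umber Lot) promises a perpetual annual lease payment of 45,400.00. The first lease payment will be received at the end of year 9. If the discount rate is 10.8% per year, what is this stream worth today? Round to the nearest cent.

Value at end of year 8: C / r = 45,400.00 / 0.108 = 420,370.3704
Discount to today: PV = 420,370.3704 / (1 + 0.108)^8 = 420,370.3704 / 2.271528 = 185,060.62

185060.62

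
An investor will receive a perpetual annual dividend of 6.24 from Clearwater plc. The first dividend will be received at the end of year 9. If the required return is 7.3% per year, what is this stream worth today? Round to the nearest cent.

48.65

Value at end of year 8: C / r = 6.24 / 0.073 = 85.4795
Discount to today: PV = 85.4795 / (1 + 0.073)^8 = 85.4795 / 1.757105 = 48.65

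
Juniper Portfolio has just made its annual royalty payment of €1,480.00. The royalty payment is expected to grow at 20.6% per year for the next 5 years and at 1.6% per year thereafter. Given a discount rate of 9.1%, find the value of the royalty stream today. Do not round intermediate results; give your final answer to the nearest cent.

€43186.83

D_1 = 1784.88000
D_2 = 2152.56528
D_3 = 2595.99373
D_4 = 3130.76844
D_5 = 3775.70673
Terminal value at year 5: TV = D_5×(1+g_2)/(r−g_2) = 3836.11804/0.075 = 51148.24055
P_0 = D_1/(1+r)^1 + D_2/(1+r)^2 + D_3/(1+r)^3 + D_4/(1+r)^4 + D_5/(1+r)^5 + TV/(1+r)^5
    = 1636.00367 + 1808.45135 + 1999.07638 + 2209.79478 + 2442.72457 + 33090.77556 = 43186.82631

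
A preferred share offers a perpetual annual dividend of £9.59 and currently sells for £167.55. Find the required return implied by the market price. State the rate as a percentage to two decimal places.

5.72%

P = C/r ⇒ r = C/P = £9.59/£167.55 = 0.057237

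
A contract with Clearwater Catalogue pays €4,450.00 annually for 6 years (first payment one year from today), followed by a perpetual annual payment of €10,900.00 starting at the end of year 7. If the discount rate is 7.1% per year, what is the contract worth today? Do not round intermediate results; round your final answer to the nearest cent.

PV of 6-year annuity: €4,450.00 × [1 − (1+0.071)^−6] / 0.071 = 21145.77843
Perpetuity value at year 6: €10,900.00 / 0.071 = 153521.12676
PV of perpetuity: 153521.12676 / (1+0.071)^6 = 101725.84925
Total PV = 21145.77843 + 101725.84925 = 122871.62769

€122871.63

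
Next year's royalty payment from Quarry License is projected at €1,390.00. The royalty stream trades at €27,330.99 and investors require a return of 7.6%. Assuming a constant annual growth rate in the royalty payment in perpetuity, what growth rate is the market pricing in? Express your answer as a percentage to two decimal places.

2.51%

P = D₁/(r−g) ⇒ g = r − D₁/P = 0.076 − €1,390.00/€27,330.99 = 0.025142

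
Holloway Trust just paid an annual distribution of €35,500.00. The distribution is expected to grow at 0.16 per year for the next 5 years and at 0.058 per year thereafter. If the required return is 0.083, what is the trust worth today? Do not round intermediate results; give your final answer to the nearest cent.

€2337125.20

D_1 = 41180.00000
D_2 = 47768.80000
D_3 = 55411.80800
D_4 = 64277.69728
D_5 = 74562.12884
Terminal value at year 5: TV = D_5×(1+g_2)/(r−g_2) = 78886.73232/0.025 = 3155469.29271
P_0 = D_1/(1+r)^1 + D_2/(1+r)^2 + D_3/(1+r)^3 + D_4/(1+r)^4 + D_5/(1+r)^5 + TV/(1+r)^5
    = 38024.00739 + 40727.46867 + 43623.14280 + 46724.69589 + 50046.76568 + 2117979.12375 = 2337125.20419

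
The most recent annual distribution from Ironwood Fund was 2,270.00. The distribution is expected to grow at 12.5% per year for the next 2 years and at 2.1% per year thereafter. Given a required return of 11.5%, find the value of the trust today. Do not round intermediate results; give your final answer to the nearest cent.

D_1 = 2553.75000
D_2 = 2872.96875
Terminal value at year 2: TV = D_2×(1+g_2)/(r−g_2) = 2933.30109/0.094 = 31205.33078
P_0 = D_1/(1+r)^1 + D_2/(1+r)^2 + TV/(1+r)^2
    = 2290.35874 + 2310.90008 + 25100.30830 = 29701.56712

29701.57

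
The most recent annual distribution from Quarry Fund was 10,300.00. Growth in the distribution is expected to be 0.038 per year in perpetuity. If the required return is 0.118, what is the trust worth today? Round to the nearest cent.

133642.50

D₁ = D₀ × (1 + g) = 10,300.00 × 1.038 = 10,691.4000
Growing perpetuity: P = D₁ / (r − g) = 10,691.4000 / (0.118 − 0.038) = 133,642.50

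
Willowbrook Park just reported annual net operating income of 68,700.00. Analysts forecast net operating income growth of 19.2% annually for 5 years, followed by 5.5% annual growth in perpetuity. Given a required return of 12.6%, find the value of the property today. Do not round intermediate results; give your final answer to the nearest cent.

D_1 = 81890.40000
D_2 = 97613.35680
D_3 = 116355.12131
D_4 = 138695.30460
D_5 = 165324.80308
Terminal value at year 5: TV = D_5×(1+g_2)/(r−g_2) = 174417.66725/0.071 = 2456586.86265
P_0 = D_1/(1+r)^1 + D_2/(1+r)^2 + D_3/(1+r)^3 + D_4/(1+r)^4 + D_5/(1+r)^5 + TV/(1+r)^5
    = 72726.82060 + 76989.67155 + 81502.38764 + 86279.61462 + 91336.85669 + 1357188.50431 = 1766023.85541

1766023.86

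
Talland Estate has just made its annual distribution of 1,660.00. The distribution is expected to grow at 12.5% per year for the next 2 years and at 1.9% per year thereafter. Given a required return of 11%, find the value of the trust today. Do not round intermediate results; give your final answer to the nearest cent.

22481.73

D_1 = 1867.50000
D_2 = 2100.93750
Terminal value at year 2: TV = D_2×(1+g_2)/(r−g_2) = 2140.85531/0.091 = 23525.88255
P_0 = D_1/(1+r)^1 + D_2/(1+r)^2 + TV/(1+r)^2
    = 1682.43243 + 1705.16801 + 19094.13404 = 22481.73448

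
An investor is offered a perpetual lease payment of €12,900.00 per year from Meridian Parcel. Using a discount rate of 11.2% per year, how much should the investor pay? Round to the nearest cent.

Level perpetuity: PV = C / r = €12,900.00 / 0.112 = €115,178.57

€115178.57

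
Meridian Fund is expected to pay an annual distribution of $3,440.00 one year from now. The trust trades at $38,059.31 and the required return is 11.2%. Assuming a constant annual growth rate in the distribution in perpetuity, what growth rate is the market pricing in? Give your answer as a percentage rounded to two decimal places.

P = D₁/(r−g) ⇒ g = r − D₁/P = 0.112 − $3,440.00/$38,059.31 = 0.021615

2.16%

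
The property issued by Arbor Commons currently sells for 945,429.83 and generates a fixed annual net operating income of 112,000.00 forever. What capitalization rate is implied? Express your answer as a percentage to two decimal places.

11.85%

P = C/r ⇒ r = C/P = 112,000.00/945,429.83 = 0.118465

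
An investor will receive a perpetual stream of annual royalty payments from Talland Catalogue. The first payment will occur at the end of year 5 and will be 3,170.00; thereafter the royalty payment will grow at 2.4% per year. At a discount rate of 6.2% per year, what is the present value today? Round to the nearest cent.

65580.93

Value at end of year 4: C₁ / (r − g) = 3,170.00 / (0.062 − 0.024) = 83,421.0526
Discount to today: PV = 83,421.0526 / (1 + 0.062)^4 = 83,421.0526 / 1.272032 = 65,580.93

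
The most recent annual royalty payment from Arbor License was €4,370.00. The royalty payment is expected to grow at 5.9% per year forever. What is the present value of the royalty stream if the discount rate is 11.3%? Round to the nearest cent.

D₁ = D₀ × (1 + g) = €4,370.00 × 1.059 = €4,627.8300
Growing perpetuity: P = D₁ / (r − g) = €4,627.8300 / (0.113 − 0.059) = €85,700.56

€85700.56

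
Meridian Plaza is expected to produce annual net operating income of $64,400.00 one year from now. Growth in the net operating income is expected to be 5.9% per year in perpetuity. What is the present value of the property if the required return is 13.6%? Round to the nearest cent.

Growing perpetuity: P = D₁ / (r − g) = $64,400.0000 / (0.136 − 0.059) = $836,363.64

$836363.64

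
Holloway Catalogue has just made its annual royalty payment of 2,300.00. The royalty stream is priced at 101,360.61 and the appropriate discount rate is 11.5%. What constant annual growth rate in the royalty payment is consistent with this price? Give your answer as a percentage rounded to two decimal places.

P = D₀(1+g)/(r−g) ⇒ P(r−g) = D₀(1+g) ⇒ g(P+D₀) = P·r − D₀
g = (P·r − D₀)/(P + D₀) = (101,360.61×0.115 − 2,300.00) / (101,360.61 + 2,300.00) = 0.090261

9.03%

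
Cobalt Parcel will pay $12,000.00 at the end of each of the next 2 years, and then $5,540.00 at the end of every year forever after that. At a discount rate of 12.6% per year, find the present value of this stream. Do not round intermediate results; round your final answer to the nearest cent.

$54800.51

PV of 2-year annuity: $12,000.00 × [1 − (1+0.126)^−2] / 0.126 = 20121.84157
Perpetuity value at year 2: $5,540.00 / 0.126 = 43968.25397
PV of perpetuity: 43968.25397 / (1+0.126)^2 = 34678.67044
Total PV = 20121.84157 + 34678.67044 = 54800.51201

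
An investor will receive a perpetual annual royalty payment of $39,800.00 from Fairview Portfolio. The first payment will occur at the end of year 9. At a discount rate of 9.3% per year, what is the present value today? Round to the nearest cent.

Value at end of year 8: C / r = $39,800.00 / 0.093 = $427,956.9892
Discount to today: PV = $427,956.9892 / (1 + 0.093)^8 = $427,956.9892 / 2.036861 = $210,106.18

$210106.18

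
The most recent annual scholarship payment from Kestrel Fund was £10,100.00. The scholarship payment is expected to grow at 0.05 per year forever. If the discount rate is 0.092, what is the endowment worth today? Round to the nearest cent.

£252500.00

D₁ = D₀ × (1 + g) = £10,100.00 × 1.05 = £10,605.0000
Growing perpetuity: P = D₁ / (r − g) = £10,605.0000 / (0.092 − 0.05) = £252,500.00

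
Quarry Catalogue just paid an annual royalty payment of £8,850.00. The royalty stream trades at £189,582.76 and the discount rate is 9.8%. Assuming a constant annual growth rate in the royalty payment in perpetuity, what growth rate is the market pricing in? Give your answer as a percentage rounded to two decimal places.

4.90%

P = D₀(1+g)/(r−g) ⇒ P(r−g) = D₀(1+g) ⇒ g(P+D₀) = P·r − D₀
g = (P·r − D₀)/(P + D₀) = (£189,582.76×0.098 − £8,850.00) / (£189,582.76 + £8,850.00) = 0.049030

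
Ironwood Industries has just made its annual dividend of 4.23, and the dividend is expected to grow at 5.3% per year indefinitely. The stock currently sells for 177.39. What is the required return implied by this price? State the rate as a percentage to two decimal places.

D₁ = 4.23 × 1.053 = 4.4542
P = D₁/(r − g) ⇒ r = D₁/P + g = 4.4542/177.39 + 0.053 = 0.025110 + 0.053 = 0.078110

7.81%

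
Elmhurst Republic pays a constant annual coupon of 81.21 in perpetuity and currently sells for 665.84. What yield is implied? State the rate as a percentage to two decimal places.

12.20%

P = C/r ⇒ r = C/P = 81.21/665.84 = 0.121966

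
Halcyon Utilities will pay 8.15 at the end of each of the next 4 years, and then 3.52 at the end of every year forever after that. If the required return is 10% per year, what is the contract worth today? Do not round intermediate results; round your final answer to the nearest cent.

49.88

PV of 4-year annuity: 8.15 × [1 − (1+0.1)^−4] / 0.1 = 25.83440
Perpetuity value at year 4: 3.52 / 0.1 = 35.20000
PV of perpetuity: 35.20000 / (1+0.1)^4 = 24.04207
Total PV = 25.83440 + 24.04207 = 49.87648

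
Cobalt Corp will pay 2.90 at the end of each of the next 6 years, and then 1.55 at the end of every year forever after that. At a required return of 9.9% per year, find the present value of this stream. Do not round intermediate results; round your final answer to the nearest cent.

21.55

PV of 6-year annuity: 2.90 × [1 − (1+0.099)^−6] / 0.099 = 12.66736
Perpetuity value at year 6: 1.55 / 0.099 = 15.65657
PV of perpetuity: 15.65657 / (1+0.099)^6 = 8.88608
Total PV = 12.66736 + 8.88608 = 21.55344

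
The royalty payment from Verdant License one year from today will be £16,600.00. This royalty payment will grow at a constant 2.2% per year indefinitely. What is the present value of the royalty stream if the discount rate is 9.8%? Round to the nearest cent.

Growing perpetuity: P = D₁ / (r − g) = £16,600.0000 / (0.098 − 0.022) = £218,421.05

£218421.05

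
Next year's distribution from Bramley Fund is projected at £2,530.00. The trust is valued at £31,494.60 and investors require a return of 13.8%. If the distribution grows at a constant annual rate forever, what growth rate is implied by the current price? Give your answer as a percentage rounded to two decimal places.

5.77%

P = D₁/(r−g) ⇒ g = r − D₁/P = 0.138 − £2,530.00/£31,494.60 = 0.057669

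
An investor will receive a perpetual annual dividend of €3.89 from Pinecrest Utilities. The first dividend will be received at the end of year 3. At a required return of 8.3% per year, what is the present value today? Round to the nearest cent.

Value at end of year 2: C / r = €3.89 / 0.083 = €46.8675
Discount to today: PV = €46.8675 / (1 + 0.083)^2 = €46.8675 / 1.172889 = €39.96

€39.96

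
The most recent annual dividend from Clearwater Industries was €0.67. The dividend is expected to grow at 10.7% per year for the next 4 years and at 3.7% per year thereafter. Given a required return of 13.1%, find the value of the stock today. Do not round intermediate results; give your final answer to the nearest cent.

€9.32

D_1 = 0.74169
D_2 = 0.82105
D_3 = 0.90890
D_4 = 1.00616
Terminal value at year 4: TV = D_4×(1+g_2)/(r−g_2) = 1.04338/0.094 = 11.09983
P_0 = D_1/(1+r)^1 + D_2/(1+r)^2 + D_3/(1+r)^3 + D_4/(1+r)^4 + TV/(1+r)^4
    = 0.65578 + 0.64187 + 0.62825 + 0.61491 + 6.78369 = 9.32450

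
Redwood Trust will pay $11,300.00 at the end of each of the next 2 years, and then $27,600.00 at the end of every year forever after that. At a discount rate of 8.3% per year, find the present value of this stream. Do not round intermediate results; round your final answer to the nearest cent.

$303582.03

PV of 2-year annuity: $11,300.00 × [1 − (1+0.083)^−2] / 0.083 = 20068.30996
Perpetuity value at year 2: $27,600.00 / 0.083 = 332530.12048
PV of perpetuity: 332530.12048 / (1+0.083)^2 = 283513.71740
Total PV = 20068.30996 + 283513.71740 = 303582.02735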